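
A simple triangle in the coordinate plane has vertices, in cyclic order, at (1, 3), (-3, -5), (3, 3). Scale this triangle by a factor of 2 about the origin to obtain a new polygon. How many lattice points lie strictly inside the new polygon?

By the shoelace formula, twice the signed area is |[1·(-5) − (-3)·3] + [(-3)·3 − 3·(-5)] + [3·3 − 1·3]| = 16, so the area is 8.
Along each edge there are gcd(|Δx|,|Δy|)+1 lattice points, so counting each shared vertex once the boundary has gcd(4,8) + gcd(6,8) + gcd(2,0) = 4+2+2 = 8.
Scaling by 2 multiplies the area by 2² = 4 (so the new area is 32) and multiplies the boundary lattice-point count by 2, giving 16.
By Pick's theorem, the interior count of the dilated polygon is 32 − 16/2 + 1 = 25.

25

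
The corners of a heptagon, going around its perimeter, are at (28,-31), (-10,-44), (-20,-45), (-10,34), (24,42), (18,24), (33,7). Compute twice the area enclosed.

6403

By the shoelace formula, twice the signed area is |(28·(-44) − (-10)·(-31)) + ((-10)·(-45) − (-20)·(-44)) + ((-20)·34 − (-10)·(-45)) + ((-10)·42 − 24·34) + (24·24 − 18·42) + (18·7 − 33·24) + (33·(-31) − 28·7)| = 6403, so the area is 6403/2.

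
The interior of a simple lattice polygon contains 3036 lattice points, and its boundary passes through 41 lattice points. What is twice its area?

Pick's theorem states A = I + B/2 − 1, so A = 3036 + 41/2 − 1 = 6111/2.
Hence 2A = 6111.

6111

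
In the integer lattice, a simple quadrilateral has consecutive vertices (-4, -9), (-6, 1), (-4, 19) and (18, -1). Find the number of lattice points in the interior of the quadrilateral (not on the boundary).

333

Using the shoelace formula, 2A = |[(-4)·1 − (-6)·(-9)] + [(-6)·19 − (-4)·1] + [(-4)·(-1) − 18·19] + [18·(-9) − (-4)·(-1)]| = 672, so the area is 336.
Along each edge there are gcd(|Δx|,|Δy|)+1 lattice points, so counting each shared vertex once the boundary has gcd(2,10) + gcd(2,18) + gcd(22,20) + gcd(22,8) = 2+2+2+2 = 8.
By Pick's theorem A = I + B/2 − 1, so I = 336 − 8/2 + 1 = 333.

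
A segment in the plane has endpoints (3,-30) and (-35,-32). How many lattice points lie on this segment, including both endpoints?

3

The number of lattice points on a segment between lattice points is gcd(|Δx|,|Δy|) + 1 = gcd(38,2) + 1 = 2 + 1 = 3.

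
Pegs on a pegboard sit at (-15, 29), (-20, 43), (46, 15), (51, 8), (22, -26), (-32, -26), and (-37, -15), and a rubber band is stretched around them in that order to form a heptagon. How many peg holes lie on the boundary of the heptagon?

82

Summing gcd(|Δx|,|Δy|) over the edges gives the boundary count: gcd(5,14) + gcd(66,28) + gcd(5,7) + gcd(29,34) + gcd(54,0) + gcd(5,11) + gcd(22,44) = 1+2+1+1+54+1+22 = 82.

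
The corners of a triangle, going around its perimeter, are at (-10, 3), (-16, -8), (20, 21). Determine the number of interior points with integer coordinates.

The shoelace formula gives twice the area as |((-10)·(-8) − (-16)·3) + ((-16)·21 − 20·(-8)) + (20·3 − (-10)·21)| = 222, so the area is 111.
Summing gcd(|Δx|,|Δy|) over the edges gives the boundary count: gcd(6,11) + gcd(36,29) + gcd(30,18) = 1+1+6 = 8.
Pick's theorem gives I = A − B/2 + 1 = 111 − 8/2 + 1 = 108.

108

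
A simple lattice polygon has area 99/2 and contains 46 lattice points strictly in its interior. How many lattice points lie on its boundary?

Pick's theorem gives A = I + B/2 − 1, so B = 2(A − I + 1) = 2(99/2 − 46 + 1) = 9.

9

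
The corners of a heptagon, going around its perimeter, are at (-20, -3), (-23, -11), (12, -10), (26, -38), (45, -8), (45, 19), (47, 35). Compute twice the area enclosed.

Using the shoelace formula, 2A = |((-20)·(-11) − (-23)·(-3)) + ((-23)·(-10) − 12·(-11)) + (12·(-38) − 26·(-10)) + (26·(-8) − 45·(-38)) + (45·19 − 45·(-8)) + (45·35 − 47·19) + (47·(-3) − (-20)·35)| = 4275, so the area is 4275/2.

4275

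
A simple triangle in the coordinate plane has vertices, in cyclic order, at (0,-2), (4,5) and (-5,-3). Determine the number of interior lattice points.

15

Using the shoelace formula, 2A = |(0·5 − 4·(-2)) + (4·(-3) − (-5)·5) + ((-5)·(-2) − 0·(-3))| = 31, so the area is 15.5.
Summing gcd(|Δx|,|Δy|) over the edges gives the boundary count: gcd(4,7) + gcd(9,8) + gcd(5,1) = 1+1+1 = 3.
By Pick's theorem A = I + B/2 − 1, so I = 15.5 − 3/2 + 1 = 15.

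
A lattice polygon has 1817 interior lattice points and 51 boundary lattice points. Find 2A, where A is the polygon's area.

3683

By Pick's theorem, A = I + B/2 − 1 = 1817 + 51/2 − 1 = 3683/2.
Hence 2A = 3683.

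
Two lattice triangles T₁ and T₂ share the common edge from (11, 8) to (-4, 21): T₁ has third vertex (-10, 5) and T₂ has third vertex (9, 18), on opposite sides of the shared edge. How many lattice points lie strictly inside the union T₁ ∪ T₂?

218

The union is the simple quadrilateral with vertices (11, 8), (-10, 5), (-4, 21), (9, 18) in order.
The shoelace formula gives twice the area as |(11·5 − (-10)·8) + ((-10)·21 − (-4)·5) + ((-4)·18 − 9·21) + (9·8 − 11·18)| = 442, so the area is 221.
Along each edge there are gcd(|Δx|,|Δy|)+1 lattice points, so counting each shared vertex once the boundary has gcd(21,3) + gcd(6,16) + gcd(13,3) + gcd(2,10) = 3+2+1+2 = 8.
By Pick's theorem I = A − B/2 + 1 = 221 − 8/2 + 1 = 218.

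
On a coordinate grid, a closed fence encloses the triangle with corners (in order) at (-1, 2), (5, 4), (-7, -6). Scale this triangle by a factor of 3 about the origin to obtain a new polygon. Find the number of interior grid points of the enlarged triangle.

154

The shoelace formula gives twice the area as |[(-1)·4 − 5·2] + [5·(-6) − (-7)·4] + [(-7)·2 − (-1)·(-6)]| = 36, so the area is 18.
The number of boundary lattice points is Σ gcd(|Δx|,|Δy|) = gcd(6,2) + gcd(12,10) + gcd(6,8) = 2+2+2 = 6.
Scaling by 3 multiplies the area by 3² = 9 (so the new area is 162) and multiplies the boundary lattice-point count by 3, giving 18.
By Pick's theorem, the interior count of the dilated polygon is 162 − 18/2 + 1 = 154.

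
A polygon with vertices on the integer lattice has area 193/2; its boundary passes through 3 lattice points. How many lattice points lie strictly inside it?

96

From Pick's theorem, I = A − B/2 + 1 = 193/2 − 3/2 + 1 = 96.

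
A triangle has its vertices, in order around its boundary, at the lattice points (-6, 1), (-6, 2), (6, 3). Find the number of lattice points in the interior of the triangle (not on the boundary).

5

Using the shoelace formula, 2A = |[(-6)·2 − (-6)·1] + [(-6)·3 − 6·2] + [6·1 − (-6)·3]| = 12, so the area is 6.
Along each edge there are gcd(|Δx|,|Δy|)+1 lattice points, so counting each shared vertex once the boundary has gcd(0,1) + gcd(12,1) + gcd(12,2) = 1+1+2 = 4.
Pick's theorem gives I = A − B/2 + 1 = 6 − 4/2 + 1 = 5.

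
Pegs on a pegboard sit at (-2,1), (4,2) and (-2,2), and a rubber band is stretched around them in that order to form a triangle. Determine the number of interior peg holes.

0

The shoelace formula gives twice the area as |[(-2)·2 − 4·1] + [4·2 − (-2)·2] + [(-2)·1 − (-2)·2]| = 6, so the area is 3.
Summing gcd(|Δx|,|Δy|) over the edges gives the boundary count: gcd(6,1) + gcd(6,0) + gcd(0,1) = 1+6+1 = 8.
Pick's theorem gives I = A − B/2 + 1 = 3 − 8/2 + 1 = 0.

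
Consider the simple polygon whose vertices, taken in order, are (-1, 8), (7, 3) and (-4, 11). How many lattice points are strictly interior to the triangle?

By the shoelace formula, twice the signed area is |((-1)·3 − 7·8) + (7·11 − (-4)·3) + ((-4)·8 − (-1)·11)| = 9, so the area is 9/2.
Summing gcd(|Δx|,|Δy|) over the edges gives the boundary count: gcd(8,5) + gcd(11,8) + gcd(3,3) = 1+1+3 = 5.
Pick's theorem gives I = A − B/2 + 1 = 9/2 − 5/2 + 1 = 3.

3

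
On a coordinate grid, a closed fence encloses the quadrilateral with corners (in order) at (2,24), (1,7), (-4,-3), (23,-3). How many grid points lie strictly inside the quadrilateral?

310

The shoelace formula gives twice the area as |(2·7 − 1·24) + (1·(-3) − (-4)·7) + ((-4)·(-3) − 23·(-3)) + (23·24 − 2·(-3))| = 654, so the area is 327.
Along each edge there are gcd(|Δx|,|Δy|)+1 lattice points, so counting each shared vertex once the boundary has gcd(1,17) + gcd(5,10) + gcd(27,0) + gcd(21,27) = 1+5+27+3 = 36.
Pick's theorem gives I = A − B/2 + 1 = 327 − 36/2 + 1 = 310.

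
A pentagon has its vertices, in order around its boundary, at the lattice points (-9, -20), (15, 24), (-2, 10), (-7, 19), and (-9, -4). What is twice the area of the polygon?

657

Using the shoelace formula, 2A = |[(-9)·24 − 15·(-20)] + [15·10 − (-2)·24] + [(-2)·19 − (-7)·10] + [(-7)·(-4) − (-9)·19] + [(-9)·(-20) − (-9)·(-4)]| = 657, so the area is 328.5.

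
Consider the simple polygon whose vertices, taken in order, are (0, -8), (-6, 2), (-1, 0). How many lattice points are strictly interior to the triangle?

18

Using the shoelace formula, 2A = |(0·2 − (-6)·(-8)) + ((-6)·0 − (-1)·2) + ((-1)·(-8) − 0·0)| = 38, so the area is 19.
Summing gcd(|Δx|,|Δy|) over the edges gives the boundary count: gcd(6,10) + gcd(5,2) + gcd(1,8) = 2+1+1 = 4.
By Pick's theorem A = I + B/2 − 1, so I = 19 − 4/2 + 1 = 18.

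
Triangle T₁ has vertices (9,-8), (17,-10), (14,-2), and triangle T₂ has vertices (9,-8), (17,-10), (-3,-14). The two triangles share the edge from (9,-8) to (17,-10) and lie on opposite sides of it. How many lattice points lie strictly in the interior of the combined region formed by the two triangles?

The union is the simple quadrilateral with vertices (9,-8), (14,-2), (17,-10), (-3,-14) in order.
The shoelace formula gives twice the area as |(9·(-2) − 14·(-8)) + (14·(-10) − 17·(-2)) + (17·(-14) − (-3)·(-10)) + ((-3)·(-8) − 9·(-14))| = 130, so the area is 65.
Summing gcd(|Δx|,|Δy|) over the edges gives the boundary count: gcd(5,6) + gcd(3,8) + gcd(20,4) + gcd(12,6) = 1+1+4+6 = 12.
By Pick's theorem I = A − B/2 + 1 = 65 − 12/2 + 1 = 60.

60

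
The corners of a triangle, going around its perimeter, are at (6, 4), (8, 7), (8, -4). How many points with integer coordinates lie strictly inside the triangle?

5

The shoelace formula gives twice the area as |[6·7 − 8·4] + [8·(-4) − 8·7] + [8·4 − 6·(-4)]| = 22, so the area is 11.
Summing gcd(|Δx|,|Δy|) over the edges gives the boundary count: gcd(2,3) + gcd(0,11) + gcd(2,8) = 1+11+2 = 14.
By Pick's theorem A = I + B/2 − 1, so I = 11 − 14/2 + 1 = 5.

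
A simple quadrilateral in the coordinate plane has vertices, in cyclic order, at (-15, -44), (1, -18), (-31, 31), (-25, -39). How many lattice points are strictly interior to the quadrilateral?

1139

Using the shoelace formula, 2A = |((-15)·(-18) − 1·(-44)) + (1·31 − (-31)·(-18)) + ((-31)·(-39) − (-25)·31) + ((-25)·(-44) − (-15)·(-39))| = 2286, so the area is 1143.
Summing gcd(|Δx|,|Δy|) over the edges gives the boundary count: gcd(16,26) + gcd(32,49) + gcd(6,70) + gcd(10,5) = 2+1+2+5 = 10.
By Pick's theorem A = I + B/2 − 1, so I = 1143 − 10/2 + 1 = 1139.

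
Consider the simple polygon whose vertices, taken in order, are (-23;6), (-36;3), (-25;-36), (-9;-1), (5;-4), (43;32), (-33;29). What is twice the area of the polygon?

4364

By the shoelace formula, twice the signed area is |((-23)·3 − (-36)·6) + ((-36)·(-36) − (-25)·3) + ((-25)·(-1) − (-9)·(-36)) + ((-9)·(-4) − 5·(-1)) + (5·32 − 43·(-4)) + (43·29 − (-33)·32) + ((-33)·6 − (-23)·29)| = 4364, so the area is 2182.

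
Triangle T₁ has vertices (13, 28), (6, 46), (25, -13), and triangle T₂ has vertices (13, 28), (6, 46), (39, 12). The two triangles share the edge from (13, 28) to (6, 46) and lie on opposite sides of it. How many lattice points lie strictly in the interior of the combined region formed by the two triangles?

212

The union is the simple quadrilateral with vertices (13, 28), (25, -13), (6, 46), (39, 12) in order.
By the shoelace formula, twice the signed area is |(13·(-13) − 25·28) + (25·46 − 6·(-13)) + (6·12 − 39·46) + (39·28 − 13·12)| = 427, so the area is 427/2.
Summing gcd(|Δx|,|Δy|) over the edges gives the boundary count: gcd(12,41) + gcd(19,59) + gcd(33,34) + gcd(26,16) = 1+1+1+2 = 5.
By Pick's theorem I = A − B/2 + 1 = 427/2 − 5/2 + 1 = 212.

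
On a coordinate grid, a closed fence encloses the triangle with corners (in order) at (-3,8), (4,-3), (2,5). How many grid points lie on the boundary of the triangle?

Along each edge there are gcd(|Δx|,|Δy|)+1 lattice points, so counting each shared vertex once the boundary has gcd(7,11) + gcd(2,8) + gcd(5,3) = 1+2+1 = 4.

4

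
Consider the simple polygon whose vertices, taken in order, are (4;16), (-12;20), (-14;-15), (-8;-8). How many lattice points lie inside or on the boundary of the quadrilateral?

The shoelace formula gives twice the area as |(4·20 − (-12)·16) + ((-12)·(-15) − (-14)·20) + ((-14)·(-8) − (-8)·(-15)) + ((-8)·16 − 4·(-8))| = 628, so the area is 314.
The number of boundary lattice points is Σ gcd(|Δx|,|Δy|) = gcd(16,4) + gcd(2,35) + gcd(6,7) + gcd(12,24) = 4+1+1+12 = 18.
Pick's theorem gives I = A − B/2 + 1 = 314 − 18/2 + 1 = 306, so the closed region contains I + B = 306 + 18 = 324 lattice points.

324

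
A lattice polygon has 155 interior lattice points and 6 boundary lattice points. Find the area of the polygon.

Pick's theorem states A = I + B/2 − 1, so A = 155 + 6/2 − 1 = 157.

157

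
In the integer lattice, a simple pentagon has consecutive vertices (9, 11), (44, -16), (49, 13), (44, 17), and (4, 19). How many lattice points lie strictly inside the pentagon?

The shoelace formula gives twice the area as |(9·(-16) − 44·11) + (44·13 − 49·(-16)) + (49·17 − 44·13) + (44·19 − 4·17) + (4·11 − 9·19)| = 1630, so the area is 815.
The number of boundary lattice points is Σ gcd(|Δx|,|Δy|) = gcd(35,27) + gcd(5,29) + gcd(5,4) + gcd(40,2) + gcd(5,8) = 1+1+1+2+1 = 6.
Pick's theorem gives I = A − B/2 + 1 = 815 − 6/2 + 1 = 813.

813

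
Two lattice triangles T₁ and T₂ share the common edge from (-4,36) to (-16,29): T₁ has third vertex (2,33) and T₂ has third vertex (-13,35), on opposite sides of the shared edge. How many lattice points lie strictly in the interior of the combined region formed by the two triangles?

The union is the simple quadrilateral with vertices (-4,36), (2,33), (-16,29), (-13,35) in order.
The shoelace formula gives twice the area as |((-4)·33 − 2·36) + (2·29 − (-16)·33) + ((-16)·35 − (-13)·29) + ((-13)·36 − (-4)·35)| = 129, so the area is 64.5.
The number of boundary lattice points is Σ gcd(|Δx|,|Δy|) = gcd(6,3) + gcd(18,4) + gcd(3,6) + gcd(9,1) = 3+2+3+1 = 9.
By Pick's theorem I = A − B/2 + 1 = 64.5 − 9/2 + 1 = 61.

61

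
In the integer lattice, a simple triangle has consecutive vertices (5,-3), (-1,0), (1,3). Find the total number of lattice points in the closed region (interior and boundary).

By the shoelace formula, twice the signed area is |[5·0 − (-1)·(-3)] + [(-1)·3 − 1·0] + [1·(-3) − 5·3]| = 24, so the area is 12.
The number of boundary lattice points is Σ gcd(|Δx|,|Δy|) = gcd(6,3) + gcd(2,3) + gcd(4,6) = 3+1+2 = 6.
Pick's theorem gives I = A − B/2 + 1 = 12 − 6/2 + 1 = 10, so the closed region contains I + B = 10 + 6 = 16 lattice points.

16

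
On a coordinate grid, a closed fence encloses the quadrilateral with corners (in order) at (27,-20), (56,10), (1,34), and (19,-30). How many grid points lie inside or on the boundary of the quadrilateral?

By the shoelace formula, twice the signed area is |[27·10 − 56·(-20)] + [56·34 − 1·10] + [1·(-30) − 19·34] + [19·(-20) − 27·(-30)]| = 3038, so the area is 1519.
The number of boundary lattice points is Σ gcd(|Δx|,|Δy|) = gcd(29,30) + gcd(55,24) + gcd(18,64) + gcd(8,10) = 1+1+2+2 = 6.
Pick's theorem gives I = A − B/2 + 1 = 1519 − 6/2 + 1 = 1517, so the closed region contains I + B = 1517 + 6 = 1523 lattice points.

1523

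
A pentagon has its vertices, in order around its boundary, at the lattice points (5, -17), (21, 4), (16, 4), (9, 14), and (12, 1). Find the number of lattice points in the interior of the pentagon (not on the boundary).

105

Using the shoelace formula, 2A = |(5·4 − 21·(-17)) + (21·4 − 16·4) + (16·14 − 9·4) + (9·1 − 12·14) + (12·(-17) − 5·1)| = 217, so the area is 217/2.
Summing gcd(|Δx|,|Δy|) over the edges gives the boundary count: gcd(16,21) + gcd(5,0) + gcd(7,10) + gcd(3,13) + gcd(7,18) = 1+5+1+1+1 = 9.
Pick's theorem gives I = A − B/2 + 1 = 217/2 − 9/2 + 1 = 105.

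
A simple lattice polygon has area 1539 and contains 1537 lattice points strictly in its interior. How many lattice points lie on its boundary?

6

Pick's theorem gives A = I + B/2 − 1, so B = 2(A − I + 1) = 2(1539 − 1537 + 1) = 6.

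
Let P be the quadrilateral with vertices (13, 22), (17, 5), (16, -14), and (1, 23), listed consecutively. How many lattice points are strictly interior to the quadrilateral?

260

Using the shoelace formula, 2A = |[13·5 − 17·22] + [17·(-14) − 16·5] + [16·23 − 1·(-14)] + [1·22 − 13·23]| = 522, so the area is 261.
Summing gcd(|Δx|,|Δy|) over the edges gives the boundary count: gcd(4,17) + gcd(1,19) + gcd(15,37) + gcd(12,1) = 1+1+1+1 = 4.
By Pick's theorem A = I + B/2 − 1, so I = 261 − 4/2 + 1 = 260.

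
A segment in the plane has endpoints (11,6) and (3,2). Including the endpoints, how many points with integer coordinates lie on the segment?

The number of lattice points on a segment between lattice points is gcd(|Δx|,|Δy|) + 1 = gcd(8,4) + 1 = 4 + 1 = 5.

5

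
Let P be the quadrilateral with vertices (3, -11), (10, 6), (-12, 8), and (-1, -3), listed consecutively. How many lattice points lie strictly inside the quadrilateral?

By the shoelace formula, twice the signed area is |[3·6 − 10·(-11)] + [10·8 − (-12)·6] + [(-12)·(-3) − (-1)·8] + [(-1)·(-11) − 3·(-3)]| = 344, so the area is 172.
Summing gcd(|Δx|,|Δy|) over the edges gives the boundary count: gcd(7,17) + gcd(22,2) + gcd(11,11) + gcd(4,8) = 1+2+11+4 = 18.
By Pick's theorem A = I + B/2 − 1, so I = 172 − 18/2 + 1 = 164.

164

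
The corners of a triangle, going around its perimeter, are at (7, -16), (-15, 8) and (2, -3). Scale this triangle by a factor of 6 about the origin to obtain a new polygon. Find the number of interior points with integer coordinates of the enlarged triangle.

2977

By the shoelace formula, twice the signed area is |(7·8 − (-15)·(-16)) + ((-15)·(-3) − 2·8) + (2·(-16) − 7·(-3))| = 166, so the area is 83.
The number of boundary lattice points is Σ gcd(|Δx|,|Δy|) = gcd(22,24) + gcd(17,11) + gcd(5,13) = 2+1+1 = 4.
Scaling by 6 multiplies the area by 6² = 36 (so the new area is 2988) and multiplies the boundary lattice-point count by 6, giving 24.
By Pick's theorem, the interior count of the dilated polygon is 2988 − 24/2 + 1 = 2977.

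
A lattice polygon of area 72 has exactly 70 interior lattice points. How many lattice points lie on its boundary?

Pick's theorem gives A = I + B/2 − 1, so B = 2(A − I + 1) = 2(72 − 70 + 1) = 6.

6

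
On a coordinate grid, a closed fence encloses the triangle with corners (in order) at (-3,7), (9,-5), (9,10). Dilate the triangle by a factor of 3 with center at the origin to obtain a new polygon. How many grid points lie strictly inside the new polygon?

Using the shoelace formula, 2A = |[(-3)·(-5) − 9·7] + [9·10 − 9·(-5)] + [9·7 − (-3)·10]| = 180, so the area is 90.
Along each edge there are gcd(|Δx|,|Δy|)+1 lattice points, so counting each shared vertex once the boundary has gcd(12,12) + gcd(0,15) + gcd(12,3) = 12+15+3 = 30.
Scaling by 3 multiplies the area by 3² = 9 (so the new area is 810) and multiplies the boundary lattice-point count by 3, giving 90.
By Pick's theorem, the interior count of the dilated polygon is 810 − 90/2 + 1 = 766.

766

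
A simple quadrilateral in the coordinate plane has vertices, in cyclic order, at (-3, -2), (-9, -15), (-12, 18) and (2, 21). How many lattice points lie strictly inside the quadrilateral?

By the shoelace formula, twice the signed area is |((-3)·(-15) − (-9)·(-2)) + ((-9)·18 − (-12)·(-15)) + ((-12)·21 − 2·18) + (2·(-2) − (-3)·21)| = 544, so the area is 272.
Along each edge there are gcd(|Δx|,|Δy|)+1 lattice points, so counting each shared vertex once the boundary has gcd(6,13) + gcd(3,33) + gcd(14,3) + gcd(5,23) = 1+3+1+1 = 6.
By Pick's theorem A = I + B/2 − 1, so I = 272 − 6/2 + 1 = 270.

270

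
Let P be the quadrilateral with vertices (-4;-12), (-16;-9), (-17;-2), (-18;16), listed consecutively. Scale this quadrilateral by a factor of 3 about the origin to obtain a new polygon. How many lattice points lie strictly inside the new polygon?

1345

Using the shoelace formula, 2A = |[(-4)·(-9) − (-16)·(-12)] + [(-16)·(-2) − (-17)·(-9)] + [(-17)·16 − (-18)·(-2)] + [(-18)·(-12) − (-4)·16]| = 305, so the area is 305/2.
Summing gcd(|Δx|,|Δy|) over the edges gives the boundary count: gcd(12,3) + gcd(1,7) + gcd(1,18) + gcd(14,28) = 3+1+1+14 = 19.
Scaling by 3 multiplies the area by 3² = 9 (so the new area is 1372.5) and multiplies the boundary lattice-point count by 3, giving 57.
By Pick's theorem, the interior count of the dilated polygon is 1372.5 − 57/2 + 1 = 1345.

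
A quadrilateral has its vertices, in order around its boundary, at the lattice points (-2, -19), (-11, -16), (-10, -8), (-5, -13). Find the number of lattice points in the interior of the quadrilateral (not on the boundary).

40

By the shoelace formula, twice the signed area is |((-2)·(-16) − (-11)·(-19)) + ((-11)·(-8) − (-10)·(-16)) + ((-10)·(-13) − (-5)·(-8)) + ((-5)·(-19) − (-2)·(-13))| = 90, so the area is 45.
Along each edge there are gcd(|Δx|,|Δy|)+1 lattice points, so counting each shared vertex once the boundary has gcd(9,3) + gcd(1,8) + gcd(5,5) + gcd(3,6) = 3+1+5+3 = 12.
Pick's theorem gives I = A − B/2 + 1 = 45 − 12/2 + 1 = 40.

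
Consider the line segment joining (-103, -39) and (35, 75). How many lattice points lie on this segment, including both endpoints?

7

The number of lattice points on a segment between lattice points is gcd(|Δx|,|Δy|) + 1 = gcd(138,114) + 1 = 6 + 1 = 7.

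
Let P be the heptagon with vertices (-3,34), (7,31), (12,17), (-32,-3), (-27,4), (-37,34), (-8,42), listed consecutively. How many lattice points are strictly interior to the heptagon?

By the shoelace formula, twice the signed area is |[(-3)·31 − 7·34] + [7·17 − 12·31] + [12·(-3) − (-32)·17] + [(-32)·4 − (-27)·(-3)] + [(-27)·34 − (-37)·4] + [(-37)·42 − (-8)·34] + [(-8)·34 − (-3)·42]| = 2483, so the area is 1241.5.
Along each edge there are gcd(|Δx|,|Δy|)+1 lattice points, so counting each shared vertex once the boundary has gcd(10,3) + gcd(5,14) + gcd(44,20) + gcd(5,7) + gcd(10,30) + gcd(29,8) + gcd(5,8) = 1+1+4+1+10+1+1 = 19.
Pick's theorem gives I = A − B/2 + 1 = 1241.5 − 19/2 + 1 = 1233.

1233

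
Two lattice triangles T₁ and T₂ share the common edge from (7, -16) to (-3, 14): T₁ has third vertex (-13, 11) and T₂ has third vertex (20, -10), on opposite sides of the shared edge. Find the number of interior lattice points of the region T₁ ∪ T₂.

389

The union is the simple quadrilateral with vertices (7, -16), (-13, 11), (-3, 14), (20, -10) in order.
Using the shoelace formula, 2A = |[7·11 − (-13)·(-16)] + [(-13)·14 − (-3)·11] + [(-3)·(-10) − 20·14] + [20·(-16) − 7·(-10)]| = 780, so the area is 390.
Along each edge there are gcd(|Δx|,|Δy|)+1 lattice points, so counting each shared vertex once the boundary has gcd(20,27) + gcd(10,3) + gcd(23,24) + gcd(13,6) = 1+1+1+1 = 4.
By Pick's theorem I = A − B/2 + 1 = 390 − 4/2 + 1 = 389.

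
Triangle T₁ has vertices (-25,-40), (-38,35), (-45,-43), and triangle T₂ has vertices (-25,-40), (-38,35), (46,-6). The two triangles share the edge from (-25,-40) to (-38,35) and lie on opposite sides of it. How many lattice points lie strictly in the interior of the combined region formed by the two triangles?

The union is the simple quadrilateral with vertices (-25,-40), (-45,-43), (-38,35), (46,-6) in order.
Using the shoelace formula, 2A = |[(-25)·(-43) − (-45)·(-40)] + [(-45)·35 − (-38)·(-43)] + [(-38)·(-6) − 46·35] + [46·(-40) − (-25)·(-6)]| = 7306, so the area is 3653.
The number of boundary lattice points is Σ gcd(|Δx|,|Δy|) = gcd(20,3) + gcd(7,78) + gcd(84,41) + gcd(71,34) = 1+1+1+1 = 4.
By Pick's theorem I = A − B/2 + 1 = 3653 − 4/2 + 1 = 3652.

3652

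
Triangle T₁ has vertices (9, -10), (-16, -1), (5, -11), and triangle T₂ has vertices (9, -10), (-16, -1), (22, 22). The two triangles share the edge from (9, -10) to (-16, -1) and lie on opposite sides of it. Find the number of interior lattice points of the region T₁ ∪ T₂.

The union is the simple quadrilateral with vertices (9, -10), (5, -11), (-16, -1), (22, 22) in order.
Using the shoelace formula, 2A = |(9·(-11) − 5·(-10)) + (5·(-1) − (-16)·(-11)) + ((-16)·22 − 22·(-1)) + (22·(-10) − 9·22)| = 978, so the area is 489.
The number of boundary lattice points is Σ gcd(|Δx|,|Δy|) = gcd(4,1) + gcd(21,10) + gcd(38,23) + gcd(13,32) = 1+1+1+1 = 4.
By Pick's theorem I = A − B/2 + 1 = 489 − 4/2 + 1 = 488.

488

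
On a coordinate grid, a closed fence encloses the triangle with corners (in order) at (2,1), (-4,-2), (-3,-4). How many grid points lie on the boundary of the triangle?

Along each edge there are gcd(|Δx|,|Δy|)+1 lattice points, so counting each shared vertex once the boundary has gcd(6,3) + gcd(1,2) + gcd(5,5) = 3+1+5 = 9.

9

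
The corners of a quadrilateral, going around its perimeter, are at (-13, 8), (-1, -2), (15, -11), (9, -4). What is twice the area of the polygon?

The shoelace formula gives twice the area as |[(-13)·(-2) − (-1)·8] + [(-1)·(-11) − 15·(-2)] + [15·(-4) − 9·(-11)] + [9·8 − (-13)·(-4)]| = 134, so the area is 67.

134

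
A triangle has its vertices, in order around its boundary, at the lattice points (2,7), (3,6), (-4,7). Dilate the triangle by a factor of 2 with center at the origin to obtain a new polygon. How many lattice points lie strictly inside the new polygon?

5

The shoelace formula gives twice the area as |[2·6 − 3·7] + [3·7 − (-4)·6] + [(-4)·7 − 2·7]| = 6, so the area is 3.
Along each edge there are gcd(|Δx|,|Δy|)+1 lattice points, so counting each shared vertex once the boundary has gcd(1,1) + gcd(7,1) + gcd(6,0) = 1+1+6 = 8.
Scaling by 2 multiplies the area by 2² = 4 (so the new area is 12) and multiplies the boundary lattice-point count by 2, giving 16.
By Pick's theorem, the interior count of the dilated polygon is 12 − 16/2 + 1 = 5.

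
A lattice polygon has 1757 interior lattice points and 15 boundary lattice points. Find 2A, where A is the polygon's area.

Pick's theorem states A = I + B/2 − 1, so A = 1757 + 15/2 − 1 = 3527/2.
Hence 2A = 3527.

3527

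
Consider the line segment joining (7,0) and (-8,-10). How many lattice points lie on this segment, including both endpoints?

6

The number of lattice points on a segment between lattice points is gcd(|Δx|,|Δy|) + 1 = gcd(15,10) + 1 = 5 + 1 = 6.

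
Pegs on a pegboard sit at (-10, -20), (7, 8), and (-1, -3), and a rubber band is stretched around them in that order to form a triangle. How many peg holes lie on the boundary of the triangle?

Along each edge there are gcd(|Δx|,|Δy|)+1 lattice points, so counting each shared vertex once the boundary has gcd(17,28) + gcd(8,11) + gcd(9,17) = 1+1+1 = 3.

3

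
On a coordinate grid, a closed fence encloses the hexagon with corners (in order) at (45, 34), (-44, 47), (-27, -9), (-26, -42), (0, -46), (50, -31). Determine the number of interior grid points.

6377

By the shoelace formula, twice the signed area is |[45·47 − (-44)·34] + [(-44)·(-9) − (-27)·47] + [(-27)·(-42) − (-26)·(-9)] + [(-26)·(-46) − 0·(-42)] + [0·(-31) − 50·(-46)] + [50·34 − 45·(-31)]| = 12767, so the area is 12767/2.
Along each edge there are gcd(|Δx|,|Δy|)+1 lattice points, so counting each shared vertex once the boundary has gcd(89,13) + gcd(17,56) + gcd(1,33) + gcd(26,4) + gcd(50,15) + gcd(5,65) = 1+1+1+2+5+5 = 15.
Pick's theorem gives I = A − B/2 + 1 = 12767/2 − 15/2 + 1 = 6377.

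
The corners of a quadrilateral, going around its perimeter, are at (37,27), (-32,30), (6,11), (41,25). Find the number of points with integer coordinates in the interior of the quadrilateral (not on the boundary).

The shoelace formula gives twice the area as |(37·30 − (-32)·27) + ((-32)·11 − 6·30) + (6·25 − 41·11) + (41·27 − 37·25)| = 1323, so the area is 661.5.
Summing gcd(|Δx|,|Δy|) over the edges gives the boundary count: gcd(69,3) + gcd(38,19) + gcd(35,14) + gcd(4,2) = 3+19+7+2 = 31.
Pick's theorem gives I = A − B/2 + 1 = 661.5 − 31/2 + 1 = 647.

647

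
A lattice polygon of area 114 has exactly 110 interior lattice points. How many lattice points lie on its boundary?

10

Pick's theorem gives A = I + B/2 − 1, so B = 2(A − I + 1) = 2(114 − 110 + 1) = 10.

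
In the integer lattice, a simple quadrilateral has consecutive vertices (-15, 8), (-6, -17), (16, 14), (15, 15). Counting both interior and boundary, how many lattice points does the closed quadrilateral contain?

436

By the shoelace formula, twice the signed area is |[(-15)·(-17) − (-6)·8] + [(-6)·14 − 16·(-17)] + [16·15 − 15·14] + [15·8 − (-15)·15]| = 866, so the area is 433.
The number of boundary lattice points is Σ gcd(|Δx|,|Δy|) = gcd(9,25) + gcd(22,31) + gcd(1,1) + gcd(30,7) = 1+1+1+1 = 4.
Pick's theorem gives I = A − B/2 + 1 = 433 − 4/2 + 1 = 432, so the closed region contains I + B = 432 + 4 = 436 lattice points.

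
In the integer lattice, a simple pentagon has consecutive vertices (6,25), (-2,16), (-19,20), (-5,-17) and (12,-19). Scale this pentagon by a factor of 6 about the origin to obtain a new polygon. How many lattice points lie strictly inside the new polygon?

27811

Using the shoelace formula, 2A = |[6·16 − (-2)·25] + [(-2)·20 − (-19)·16] + [(-19)·(-17) − (-5)·20] + [(-5)·(-19) − 12·(-17)] + [12·25 − 6·(-19)]| = 1546, so the area is 773.
Summing gcd(|Δx|,|Δy|) over the edges gives the boundary count: gcd(8,9) + gcd(17,4) + gcd(14,37) + gcd(17,2) + gcd(6,44) = 1+1+1+1+2 = 6.
Scaling by 6 multiplies the area by 6² = 36 (so the new area is 27828) and multiplies the boundary lattice-point count by 6, giving 36.
By Pick's theorem, the interior count of the dilated polygon is 27828 − 36/2 + 1 = 27811.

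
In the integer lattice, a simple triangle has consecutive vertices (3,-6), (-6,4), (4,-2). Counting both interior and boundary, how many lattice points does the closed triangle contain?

The shoelace formula gives twice the area as |(3·4 − (-6)·(-6)) + ((-6)·(-2) − 4·4) + (4·(-6) − 3·(-2))| = 46, so the area is 23.
Summing gcd(|Δx|,|Δy|) over the edges gives the boundary count: gcd(9,10) + gcd(10,6) + gcd(1,4) = 1+2+1 = 4.
Pick's theorem gives I = A − B/2 + 1 = 23 − 4/2 + 1 = 22, so the closed region contains I + B = 22 + 4 = 26 lattice points.

26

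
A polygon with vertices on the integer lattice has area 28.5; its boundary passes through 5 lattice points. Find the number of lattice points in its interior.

27

Pick's theorem A = I + B/2 − 1 rearranges to I = A − B/2 + 1 = 28.5 − 5/2 + 1 = 27.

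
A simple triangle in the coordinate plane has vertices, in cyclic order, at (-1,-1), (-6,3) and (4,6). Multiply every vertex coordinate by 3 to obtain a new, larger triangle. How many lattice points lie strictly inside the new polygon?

244

Using the shoelace formula, 2A = |[(-1)·3 − (-6)·(-1)] + [(-6)·6 − 4·3] + [4·(-1) − (-1)·6]| = 55, so the area is 55/2.
Along each edge there are gcd(|Δx|,|Δy|)+1 lattice points, so counting each shared vertex once the boundary has gcd(5,4) + gcd(10,3) + gcd(5,7) = 1+1+1 = 3.
Scaling by 3 multiplies the area by 3² = 9 (so the new area is 495/2) and multiplies the boundary lattice-point count by 3, giving 9.
By Pick's theorem, the interior count of the dilated polygon is 495/2 − 9/2 + 1 = 244.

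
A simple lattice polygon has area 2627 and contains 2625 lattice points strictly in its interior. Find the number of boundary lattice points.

Pick's theorem gives A = I + B/2 − 1, so B = 2(A − I + 1) = 2(2627 − 2625 + 1) = 6.

6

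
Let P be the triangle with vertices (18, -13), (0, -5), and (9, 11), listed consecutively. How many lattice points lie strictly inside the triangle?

178

By the shoelace formula, twice the signed area is |(18·(-5) − 0·(-13)) + (0·11 − 9·(-5)) + (9·(-13) − 18·11)| = 360, so the area is 180.
Summing gcd(|Δx|,|Δy|) over the edges gives the boundary count: gcd(18,8) + gcd(9,16) + gcd(9,24) = 2+1+3 = 6.
By Pick's theorem A = I + B/2 − 1, so I = 180 − 6/2 + 1 = 178.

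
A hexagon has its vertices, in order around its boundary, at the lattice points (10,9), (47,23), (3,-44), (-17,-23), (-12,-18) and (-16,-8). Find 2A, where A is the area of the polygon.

By the shoelace formula, twice the signed area is |[10·23 − 47·9] + [47·(-44) − 3·23] + [3·(-23) − (-17)·(-44)] + [(-17)·(-18) − (-12)·(-23)] + [(-12)·(-8) − (-16)·(-18)] + [(-16)·9 − 10·(-8)]| = 3373, so the area is 1686.5.

3373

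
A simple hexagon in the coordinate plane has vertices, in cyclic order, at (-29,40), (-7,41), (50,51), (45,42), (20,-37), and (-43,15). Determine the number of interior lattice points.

Using the shoelace formula, 2A = |((-29)·41 − (-7)·40) + ((-7)·51 − 50·41) + (50·42 − 45·51) + (45·(-37) − 20·42) + (20·15 − (-43)·(-37)) + ((-43)·40 − (-29)·15)| = 8592, so the area is 4296.
Summing gcd(|Δx|,|Δy|) over the edges gives the boundary count: gcd(22,1) + gcd(57,10) + gcd(5,9) + gcd(25,79) + gcd(63,52) + gcd(14,25) = 1+1+1+1+1+1 = 6.
Pick's theorem gives I = A − B/2 + 1 = 4296 − 6/2 + 1 = 4294.

4294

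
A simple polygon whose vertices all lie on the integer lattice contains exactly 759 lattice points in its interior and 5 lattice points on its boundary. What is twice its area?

1521

By Pick's theorem, A = I + B/2 − 1 = 759 + 5/2 − 1 = 1521/2.
Hence 2A = 1521.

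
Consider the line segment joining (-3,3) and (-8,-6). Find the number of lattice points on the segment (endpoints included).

2

The number of lattice points on a segment between lattice points is gcd(|Δx|,|Δy|) + 1 = gcd(5,9) + 1 = 1 + 1 = 2.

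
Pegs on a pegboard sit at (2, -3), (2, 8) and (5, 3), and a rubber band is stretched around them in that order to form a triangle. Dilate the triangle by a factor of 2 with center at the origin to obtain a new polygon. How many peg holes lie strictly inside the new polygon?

The shoelace formula gives twice the area as |[2·8 − 2·(-3)] + [2·3 − 5·8] + [5·(-3) − 2·3]| = 33, so the area is 16.5.
Along each edge there are gcd(|Δx|,|Δy|)+1 lattice points, so counting each shared vertex once the boundary has gcd(0,11) + gcd(3,5) + gcd(3,6) = 11+1+3 = 15.
Scaling by 2 multiplies the area by 2² = 4 (so the new area is 66) and multiplies the boundary lattice-point count by 2, giving 30.
By Pick's theorem, the interior count of the dilated polygon is 66 − 30/2 + 1 = 52.

52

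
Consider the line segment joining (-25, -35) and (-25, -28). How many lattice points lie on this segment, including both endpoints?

The number of lattice points on a segment between lattice points is gcd(|Δx|,|Δy|) + 1 = gcd(0,7) + 1 = 7 + 1 = 8.

8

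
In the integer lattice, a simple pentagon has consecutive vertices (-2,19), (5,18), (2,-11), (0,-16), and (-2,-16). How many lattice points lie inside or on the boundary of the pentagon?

Using the shoelace formula, 2A = |((-2)·18 − 5·19) + (5·(-11) − 2·18) + (2·(-16) − 0·(-11)) + (0·(-16) − (-2)·(-16)) + ((-2)·19 − (-2)·(-16))| = 356, so the area is 178.
The number of boundary lattice points is Σ gcd(|Δx|,|Δy|) = gcd(7,1) + gcd(3,29) + gcd(2,5) + gcd(2,0) + gcd(0,35) = 1+1+1+2+35 = 40.
Pick's theorem gives I = A − B/2 + 1 = 178 − 40/2 + 1 = 159, so the closed region contains I + B = 159 + 40 = 199 lattice points.

199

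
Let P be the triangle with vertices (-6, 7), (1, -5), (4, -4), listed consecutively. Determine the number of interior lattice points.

By the shoelace formula, twice the signed area is |[(-6)·(-5) − 1·7] + [1·(-4) − 4·(-5)] + [4·7 − (-6)·(-4)]| = 43, so the area is 43/2.
Along each edge there are gcd(|Δx|,|Δy|)+1 lattice points, so counting each shared vertex once the boundary has gcd(7,12) + gcd(3,1) + gcd(10,11) = 1+1+1 = 3.
Pick's theorem gives I = A − B/2 + 1 = 43/2 − 3/2 + 1 = 21.

21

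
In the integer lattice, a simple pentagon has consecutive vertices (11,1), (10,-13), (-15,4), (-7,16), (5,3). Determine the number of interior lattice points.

Using the shoelace formula, 2A = |[11·(-13) − 10·1] + [10·4 − (-15)·(-13)] + [(-15)·16 − (-7)·4] + [(-7)·3 − 5·16] + [5·1 − 11·3]| = 649, so the area is 649/2.
Along each edge there are gcd(|Δx|,|Δy|)+1 lattice points, so counting each shared vertex once the boundary has gcd(1,14) + gcd(25,17) + gcd(8,12) + gcd(12,13) + gcd(6,2) = 1+1+4+1+2 = 9.
By Pick's theorem A = I + B/2 − 1, so I = 649/2 − 9/2 + 1 = 321.

321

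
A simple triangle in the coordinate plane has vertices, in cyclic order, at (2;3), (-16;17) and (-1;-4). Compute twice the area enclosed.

168

The shoelace formula gives twice the area as |(2·17 − (-16)·3) + ((-16)·(-4) − (-1)·17) + ((-1)·3 − 2·(-4))| = 168, so the area is 84.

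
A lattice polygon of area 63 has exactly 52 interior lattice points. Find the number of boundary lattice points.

24

Pick's theorem gives A = I + B/2 − 1, so B = 2(A − I + 1) = 2(63 − 52 + 1) = 24.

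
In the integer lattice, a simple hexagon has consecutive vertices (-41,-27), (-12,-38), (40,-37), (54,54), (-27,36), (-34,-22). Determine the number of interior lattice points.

The shoelace formula gives twice the area as |((-41)·(-38) − (-12)·(-27)) + ((-12)·(-37) − 40·(-38)) + (40·54 − 54·(-37)) + (54·36 − (-27)·54) + ((-27)·(-22) − (-34)·36) + ((-34)·(-27) − (-41)·(-22))| = 12592, so the area is 6296.
The number of boundary lattice points is Σ gcd(|Δx|,|Δy|) = gcd(29,11) + gcd(52,1) + gcd(14,91) + gcd(81,18) + gcd(7,58) + gcd(7,5) = 1+1+7+9+1+1 = 20.
Pick's theorem gives I = A − B/2 + 1 = 6296 − 20/2 + 1 = 6287.

6287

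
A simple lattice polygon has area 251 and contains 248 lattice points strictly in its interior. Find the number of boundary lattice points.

8

Pick's theorem gives A = I + B/2 − 1, so B = 2(A − I + 1) = 2(251 − 248 + 1) = 8.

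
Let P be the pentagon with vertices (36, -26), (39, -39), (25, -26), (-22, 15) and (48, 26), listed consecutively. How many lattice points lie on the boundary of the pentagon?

Along each edge there are gcd(|Δx|,|Δy|)+1 lattice points, so counting each shared vertex once the boundary has gcd(3,13) + gcd(14,13) + gcd(47,41) + gcd(70,11) + gcd(12,52) = 1+1+1+1+4 = 8.

8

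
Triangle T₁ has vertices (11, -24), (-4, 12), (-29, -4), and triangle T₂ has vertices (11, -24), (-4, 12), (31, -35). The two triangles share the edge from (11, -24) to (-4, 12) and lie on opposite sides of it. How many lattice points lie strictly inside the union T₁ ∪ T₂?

837

The union is the simple quadrilateral with vertices (11, -24), (-29, -4), (-4, 12), (31, -35) in order.
Using the shoelace formula, 2A = |(11·(-4) − (-29)·(-24)) + ((-29)·12 − (-4)·(-4)) + ((-4)·(-35) − 31·12) + (31·(-24) − 11·(-35))| = 1695, so the area is 1695/2.
Summing gcd(|Δx|,|Δy|) over the edges gives the boundary count: gcd(40,20) + gcd(25,16) + gcd(35,47) + gcd(20,11) = 20+1+1+1 = 23.
By Pick's theorem I = A − B/2 + 1 = 1695/2 − 23/2 + 1 = 837.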